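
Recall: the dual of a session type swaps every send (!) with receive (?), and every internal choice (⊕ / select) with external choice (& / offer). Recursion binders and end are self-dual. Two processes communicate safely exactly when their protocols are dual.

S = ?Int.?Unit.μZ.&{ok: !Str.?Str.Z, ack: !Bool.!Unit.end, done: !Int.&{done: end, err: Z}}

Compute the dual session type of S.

!Int.!Unit.μZ.⊕{ok: ?Str.!Str.Z, ack: ?Bool.?Unit.end, done: ?Int.⊕{done: end, err: Z}}

?Int = !Int
  ?Unit = !Unit
    μZ = μZ  (μ self-dual)
      &{ok,ack,done} = ⊕{ok,ack,done}  (offer→select)
        [ok]
          !Str = ?Str
            ?Str = !Str
              Z ↦ Z
        [ack]
          !Bool = ?Bool
            !Unit = ?Unit
              end ↦ end
        [done]
          !Int = ?Int
            &{done,err} = ⊕{done,err}  (offer→select)
              [done]
                end ↦ end
              [err]
                Z ↦ Z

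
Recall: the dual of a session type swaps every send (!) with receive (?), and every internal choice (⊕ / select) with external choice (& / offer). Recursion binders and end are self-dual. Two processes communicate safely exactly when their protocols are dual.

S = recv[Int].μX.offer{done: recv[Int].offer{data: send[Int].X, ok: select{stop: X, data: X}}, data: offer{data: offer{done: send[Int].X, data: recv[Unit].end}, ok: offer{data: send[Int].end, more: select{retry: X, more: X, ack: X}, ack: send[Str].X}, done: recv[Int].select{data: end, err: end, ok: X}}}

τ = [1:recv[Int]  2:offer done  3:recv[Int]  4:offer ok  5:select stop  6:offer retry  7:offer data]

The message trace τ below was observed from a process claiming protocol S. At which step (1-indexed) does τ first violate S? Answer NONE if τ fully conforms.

@1 recv[Int]  ok  state: μX.…
@2 offer done  ok  state: recv[Int].offer{data: send[Int].μX.…, ok: select{stop: μX.…, data: μX.…}}
@3 recv[Int]  ok  state: offer{data: send[Int].μX.…, ok: select{stop: μX.…, data: μX.…}}
@4 offer ok  ok  state: select{stop: μX.…, data: μX.…}
@5 select stop  ok  state: μX.…
@6 got offer retry, protocol expects offer done or offer data  ✗

6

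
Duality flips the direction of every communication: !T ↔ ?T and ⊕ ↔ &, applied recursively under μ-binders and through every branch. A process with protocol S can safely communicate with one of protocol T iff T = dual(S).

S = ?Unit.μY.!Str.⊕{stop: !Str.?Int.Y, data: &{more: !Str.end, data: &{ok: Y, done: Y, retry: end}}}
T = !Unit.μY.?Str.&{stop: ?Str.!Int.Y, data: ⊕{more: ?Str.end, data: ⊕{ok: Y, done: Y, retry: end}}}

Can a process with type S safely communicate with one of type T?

?Unit | !Unit  ok
  μY | μY  ok (μ self-dual)
    !Str | ?Str  ok
      ⊕{stop,data} | &{stop,data}  ok same labels
        • stop:
          !Str | ?Str  ok
            ?Int | !Int  ok
              Y | Y  ok
        • data:
          &{more,data} | ⊕{more,data}  ok same labels
            • more:
              !Str | ?Str  ok
                end | end  ok
            • data:
              &{ok,done,retry} | ⊕{ok,done,retry}  ok same labels
                • ok:
                  Y | Y  ok
                • done:
                  Y | Y  ok
                • retry:
                  end | end  ok

YES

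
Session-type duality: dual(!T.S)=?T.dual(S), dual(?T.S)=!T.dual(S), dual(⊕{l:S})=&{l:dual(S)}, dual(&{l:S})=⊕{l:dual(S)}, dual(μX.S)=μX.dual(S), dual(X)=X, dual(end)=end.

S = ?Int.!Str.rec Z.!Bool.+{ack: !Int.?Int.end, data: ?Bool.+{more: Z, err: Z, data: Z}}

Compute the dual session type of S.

?Int ↦ !Int
  !Str ↦ ?Str
    rec Z ↦ rec Z  (rec unchanged)
      !Bool ↦ ?Bool
        +{ack,data} ↦ &{ack,data}  (⊕→&)
          case ack:
            !Int ↦ ?Int
              ?Int ↦ !Int
                dual(end) = end
          case data:
            ?Bool ↦ !Bool
              +{more,err,data} ↦ &{more,err,data}  (⊕→&)
                case more:
                  dual(Z) = Z
                case err:
                  dual(Z) = Z
                case data:
                  dual(Z) = Z

!Int.?Str.rec Z.?Bool.&{ack: ?Int.!Int.end, data: !Bool.&{more: Z, err: Z, data: Z}}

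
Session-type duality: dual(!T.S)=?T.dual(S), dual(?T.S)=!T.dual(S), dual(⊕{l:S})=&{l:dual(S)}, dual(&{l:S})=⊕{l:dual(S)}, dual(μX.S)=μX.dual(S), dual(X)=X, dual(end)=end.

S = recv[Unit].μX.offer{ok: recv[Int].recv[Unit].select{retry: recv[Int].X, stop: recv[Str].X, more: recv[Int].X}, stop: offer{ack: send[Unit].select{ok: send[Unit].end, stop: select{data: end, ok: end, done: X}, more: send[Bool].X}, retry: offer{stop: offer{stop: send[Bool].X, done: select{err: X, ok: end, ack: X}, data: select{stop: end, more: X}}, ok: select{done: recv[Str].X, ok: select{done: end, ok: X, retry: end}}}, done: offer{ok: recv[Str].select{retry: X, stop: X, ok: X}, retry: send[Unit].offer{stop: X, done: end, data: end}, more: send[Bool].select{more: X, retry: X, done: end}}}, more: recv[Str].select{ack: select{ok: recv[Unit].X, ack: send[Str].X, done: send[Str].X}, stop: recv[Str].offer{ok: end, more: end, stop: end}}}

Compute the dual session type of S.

send[Unit].μX.select{ok: send[Int].send[Unit].offer{retry: send[Int].X, stop: send[Str].X, more: send[Int].X}, stop: select{ack: recv[Unit].offer{ok: recv[Unit].end, stop: offer{data: end, ok: end, done: X}, more: recv[Bool].X}, retry: select{stop: select{stop: recv[Bool].X, done: offer{err: X, ok: end, ack: X}, data: offer{stop: end, more: X}}, ok: offer{done: send[Str].X, ok: offer{done: end, ok: X, retry: end}}}, done: select{ok: send[Str].offer{retry: X, stop: X, ok: X}, retry: recv[Unit].select{stop: X, done: end, data: end}, more: recv[Bool].offer{more: X, retry: X, done: end}}}, more: send[Str].offer{ack: offer{ok: send[Unit].X, ack: recv[Str].X, done: recv[Str].X}, stop: send[Str].select{ok: end, more: end, stop: end}}}

recv[Unit] ↦ send[Unit]
  μX ↦ μX  (rec unchanged)
    offer{ok,stop,more} ↦ select{ok,stop,more}  (external→internal)
      [ok]
        recv[Int] ↦ send[Int]
          recv[Unit] ↦ send[Unit]
            select{retry,stop,more} ↦ offer{retry,stop,more}  (internal→external)
              [retry]
                recv[Int] ↦ send[Int]
                  X ↦ X
              [stop]
                recv[Str] ↦ send[Str]
                  X ↦ X
              [more]
                recv[Int] ↦ send[Int]
                  X ↦ X
      [stop]
        offer{ack,retry,done} ↦ select{ack,retry,done}  (external→internal)
          [ack]
            send[Unit] ↦ recv[Unit]
              select{ok,stop,more} ↦ offer{ok,stop,more}  (internal→external)
                [ok]
                  send[Unit] ↦ recv[Unit]
                    end ↦ end
                [stop]
                  select{data,ok,done} ↦ offer{data,ok,done}  (internal→external)
                    [data]
                      end ↦ end
                    [ok]
                      end ↦ end
                    [done]
                      X ↦ X
                [more]
                  send[Bool] ↦ recv[Bool]
                    X ↦ X
          [retry]
            offer{stop,ok} ↦ select{stop,ok}  (external→internal)
              [stop]
                offer{stop,done,data} ↦ select{stop,done,data}  (external→internal)
                  [stop]
                    send[Bool] ↦ recv[Bool]
                      X ↦ X
                  [done]
                    select{err,ok,ack} ↦ offer{err,ok,ack}  (internal→external)
                      [err]
                        X ↦ X
                      [ok]
                        end ↦ end
                      [ack]
                        X ↦ X
                  [data]
                    select{stop,more} ↦ offer{stop,more}  (internal→external)
                      [stop]
                        end ↦ end
                      [more]
                        X ↦ X
              [ok]
                select{done,ok} ↦ offer{done,ok}  (internal→external)
                  [done]
                    recv[Str] ↦ send[Str]
                      X ↦ X
                  [ok]
                    select{done,ok,retry} ↦ offer{done,ok,retry}  (internal→external)
                      [done]
                        end ↦ end
                      [ok]
                        X ↦ X
                      [retry]
                        end ↦ end
          [done]
            offer{ok,retry,more} ↦ select{ok,retry,more}  (external→internal)
              [ok]
                recv[Str] ↦ send[Str]
                  select{retry,stop,ok} ↦ offer{retry,stop,ok}  (internal→external)
                    [retry]
                      X ↦ X
                    [stop]
                      X ↦ X
                    [ok]
                      X ↦ X
              [retry]
                send[Unit] ↦ recv[Unit]
                  offer{stop,done,data} ↦ select{stop,done,data}  (external→internal)
                    [stop]
                      X ↦ X
                    [done]
                      end ↦ end
                    [data]
                      end ↦ end
              [more]
                send[Bool] ↦ recv[Bool]
                  select{more,retry,done} ↦ offer{more,retry,done}  (internal→external)
                    [more]
                      X ↦ X
                    [retry]
                      X ↦ X
                    [done]
                      end ↦ end
      [more]
        recv[Str] ↦ send[Str]
          select{ack,stop} ↦ offer{ack,stop}  (internal→external)
            [ack]
              select{ok,ack,done} ↦ offer{ok,ack,done}  (internal→external)
                [ok]
                  recv[Unit] ↦ send[Unit]
                    X ↦ X
                [ack]
                  send[Str] ↦ recv[Str]
                    X ↦ X
                [done]
                  send[Str] ↦ recv[Str]
                    X ↦ X
            [stop]
              recv[Str] ↦ send[Str]
                offer{ok,more,stop} ↦ select{ok,more,stop}  (external→internal)
                  [ok]
                    end ↦ end
                  [more]
                    end ↦ end
                  [stop]
                    end ↦ end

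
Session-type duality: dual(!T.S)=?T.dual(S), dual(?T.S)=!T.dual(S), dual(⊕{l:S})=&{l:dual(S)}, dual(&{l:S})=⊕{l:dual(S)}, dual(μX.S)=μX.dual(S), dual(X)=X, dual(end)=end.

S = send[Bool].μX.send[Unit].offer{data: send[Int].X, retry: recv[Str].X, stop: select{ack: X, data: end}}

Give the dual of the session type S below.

recv[Bool].μX.recv[Unit].select{data: recv[Int].X, retry: send[Str].X, stop: offer{ack: X, data: end}}

send[Bool] → recv[Bool]
  μX → μX  (binder kept)
    send[Unit] → recv[Unit]
      offer{data,retry,stop} → select{data,retry,stop}  (&→⊕)
        case data:
          send[Int] → recv[Int]
            dual(X) = X
        case retry:
          recv[Str] → send[Str]
            dual(X) = X
        case stop:
          select{ack,data} → offer{ack,data}  (select→offer)
            case ack:
              dual(X) = X
            case data:
              dual(end) = end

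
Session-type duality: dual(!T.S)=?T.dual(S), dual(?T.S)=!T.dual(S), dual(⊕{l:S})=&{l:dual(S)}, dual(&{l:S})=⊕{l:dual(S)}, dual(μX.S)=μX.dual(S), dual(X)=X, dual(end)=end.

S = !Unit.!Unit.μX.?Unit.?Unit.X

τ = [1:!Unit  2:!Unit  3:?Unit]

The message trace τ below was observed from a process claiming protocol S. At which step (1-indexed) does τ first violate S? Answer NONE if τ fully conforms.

NONE

@1 !Unit  ✓  now at !Unit.μX.…
@2 !Unit  ✓  now at μX.…
@3 ?Unit  ✓  now at ?Unit.μX.…
trace exhausted — no violation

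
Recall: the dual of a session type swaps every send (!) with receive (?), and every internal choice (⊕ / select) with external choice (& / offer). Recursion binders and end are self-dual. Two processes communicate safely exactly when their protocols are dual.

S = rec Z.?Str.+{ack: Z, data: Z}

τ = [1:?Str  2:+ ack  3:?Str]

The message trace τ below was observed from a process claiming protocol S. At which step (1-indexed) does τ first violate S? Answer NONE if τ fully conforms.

NONE

step 1: ?Str  ✓  state: +{ack: rec Z.…, data: rec Z.…}
step 2: + ack  ✓  state: rec Z.…
step 3: ?Str  ✓  state: +{ack: rec Z.…, data: rec Z.…}
all 3 steps conform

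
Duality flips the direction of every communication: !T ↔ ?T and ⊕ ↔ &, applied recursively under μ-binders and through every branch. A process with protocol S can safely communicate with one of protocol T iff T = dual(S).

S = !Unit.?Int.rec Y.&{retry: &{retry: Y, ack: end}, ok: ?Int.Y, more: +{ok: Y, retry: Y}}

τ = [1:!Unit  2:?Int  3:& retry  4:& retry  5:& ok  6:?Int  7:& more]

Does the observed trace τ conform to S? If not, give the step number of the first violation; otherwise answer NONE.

step 1: !Unit  match  state: ?Int.rec Y.…
step 2: ?Int  match  state: rec Y.…
step 3: & retry  match  state: &{retry: rec Y.…, ack: end}
step 4: & retry  match  state: rec Y.…
step 5: & ok  match  state: ?Int.rec Y.…
step 6: ?Int  match  state: rec Y.…
step 7: & more  match  state: +{ok: rec Y.…, retry: rec Y.…}
all 7 steps conform

NONE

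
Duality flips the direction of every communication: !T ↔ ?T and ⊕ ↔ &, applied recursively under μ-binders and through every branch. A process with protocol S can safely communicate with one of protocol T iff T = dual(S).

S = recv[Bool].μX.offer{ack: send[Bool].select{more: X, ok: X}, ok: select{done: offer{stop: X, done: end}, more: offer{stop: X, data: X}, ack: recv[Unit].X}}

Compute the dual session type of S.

send[Bool].μX.select{ack: recv[Bool].offer{more: X, ok: X}, ok: offer{done: select{stop: X, done: end}, more: select{stop: X, data: X}, ack: send[Unit].X}}

recv[Bool] → send[Bool]
  μX → μX  (rec unchanged)
    offer{ack,ok} → select{ack,ok}  (offer→select)
      case ack:
        send[Bool] → recv[Bool]
          select{more,ok} → offer{more,ok}  (internal→external)
            case more:
              X ↦ X
            case ok:
              X ↦ X
      case ok:
        select{done,more,ack} → offer{done,more,ack}  (internal→external)
          case done:
            offer{stop,done} → select{stop,done}  (offer→select)
              case stop:
                X ↦ X
              case done:
                end ↦ end
          case more:
            offer{stop,data} → select{stop,data}  (offer→select)
              case stop:
                X ↦ X
              case data:
                X ↦ X
          case ack:
            recv[Unit] → send[Unit]
              X ↦ X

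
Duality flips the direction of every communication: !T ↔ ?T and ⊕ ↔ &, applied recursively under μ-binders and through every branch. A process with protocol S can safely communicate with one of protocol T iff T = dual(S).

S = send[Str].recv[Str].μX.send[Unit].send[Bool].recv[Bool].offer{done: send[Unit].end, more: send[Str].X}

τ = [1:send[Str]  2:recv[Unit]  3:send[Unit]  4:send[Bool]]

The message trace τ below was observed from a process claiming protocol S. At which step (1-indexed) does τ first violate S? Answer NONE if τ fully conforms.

step 1: send[Str]  ok  state: recv[Str].μX.…
step 2: got recv[Unit], protocol expects recv[Str]  ✗

2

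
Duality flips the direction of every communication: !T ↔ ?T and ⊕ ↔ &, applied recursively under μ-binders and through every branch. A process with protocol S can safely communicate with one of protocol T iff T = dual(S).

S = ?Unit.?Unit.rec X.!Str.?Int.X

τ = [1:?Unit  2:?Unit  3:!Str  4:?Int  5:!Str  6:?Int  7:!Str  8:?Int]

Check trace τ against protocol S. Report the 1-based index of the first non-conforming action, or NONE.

NONE

[1] ?Unit  ✓  cont: ?Unit.rec X.…
[2] ?Unit  ✓  cont: rec X.…
[3] !Str  ✓  cont: ?Int.rec X.…
[4] ?Int  ✓  cont: rec X.…
[5] !Str  ✓  cont: ?Int.rec X.…
[6] ?Int  ✓  cont: rec X.…
[7] !Str  ✓  cont: ?Int.rec X.…
[8] ?Int  ✓  cont: rec X.…
τ conforms to S (length 8)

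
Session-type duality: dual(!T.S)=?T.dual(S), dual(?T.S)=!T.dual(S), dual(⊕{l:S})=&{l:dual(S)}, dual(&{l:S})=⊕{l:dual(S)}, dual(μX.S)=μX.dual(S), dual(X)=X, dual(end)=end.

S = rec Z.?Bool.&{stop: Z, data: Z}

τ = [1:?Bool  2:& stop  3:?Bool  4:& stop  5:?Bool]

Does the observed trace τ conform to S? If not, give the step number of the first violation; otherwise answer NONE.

NONE

[1] ?Bool  match  now at &{stop: rec Z.…, data: rec Z.…}
[2] & stop  match  now at rec Z.…
[3] ?Bool  match  now at &{stop: rec Z.…, data: rec Z.…}
[4] & stop  match  now at rec Z.…
[5] ?Bool  match  now at &{stop: rec Z.…, data: rec Z.…}
all 5 steps conform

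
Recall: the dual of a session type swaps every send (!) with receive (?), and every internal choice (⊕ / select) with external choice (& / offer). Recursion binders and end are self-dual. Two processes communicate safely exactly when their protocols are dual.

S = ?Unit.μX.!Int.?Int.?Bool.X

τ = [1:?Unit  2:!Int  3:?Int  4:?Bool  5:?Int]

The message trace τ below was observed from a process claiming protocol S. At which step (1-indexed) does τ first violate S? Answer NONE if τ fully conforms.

5

[1] ?Unit  match  cont: μX.…
[2] !Int  match  cont: ?Int.?Bool.μX.…
[3] ?Int  match  cont: ?Bool.μX.…
[4] ?Bool  match  cont: μX.…
[5] got ?Int, protocol expects !Int  ✗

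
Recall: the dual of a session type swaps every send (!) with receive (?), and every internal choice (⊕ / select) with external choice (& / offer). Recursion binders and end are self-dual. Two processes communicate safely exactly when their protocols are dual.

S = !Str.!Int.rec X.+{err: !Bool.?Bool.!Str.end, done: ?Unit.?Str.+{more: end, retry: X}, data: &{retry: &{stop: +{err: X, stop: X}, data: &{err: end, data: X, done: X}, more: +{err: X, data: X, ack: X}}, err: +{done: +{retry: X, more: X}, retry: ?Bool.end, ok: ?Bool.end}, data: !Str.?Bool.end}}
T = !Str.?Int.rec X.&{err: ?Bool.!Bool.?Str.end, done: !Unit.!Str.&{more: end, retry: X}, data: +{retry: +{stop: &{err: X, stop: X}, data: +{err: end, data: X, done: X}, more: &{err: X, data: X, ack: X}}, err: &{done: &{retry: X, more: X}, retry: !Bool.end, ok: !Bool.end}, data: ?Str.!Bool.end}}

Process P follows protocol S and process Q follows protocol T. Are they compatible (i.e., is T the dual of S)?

NO

!Str | !Str  ✗ same direction on both sides — not dual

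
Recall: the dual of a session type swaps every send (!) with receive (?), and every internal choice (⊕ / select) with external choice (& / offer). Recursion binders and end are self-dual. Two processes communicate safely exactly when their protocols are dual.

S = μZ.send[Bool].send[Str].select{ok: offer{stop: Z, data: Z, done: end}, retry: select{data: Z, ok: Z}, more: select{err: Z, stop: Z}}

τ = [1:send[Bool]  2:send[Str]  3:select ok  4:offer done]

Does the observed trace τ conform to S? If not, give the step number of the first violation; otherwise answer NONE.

NONE

@1 send[Bool]  ✓  residual = send[Str].select{ok: offer{stop: μZ.…, data: μZ.…, done: end}, retry: select{data: μZ.…, ok: μZ.…}, more: select{err: μZ.…, stop: μZ.…}}
@2 send[Str]  ✓  residual = select{ok: offer{stop: μZ.…, data: μZ.…, done: end}, retry: select{data: μZ.…, ok: μZ.…}, more: select{err: μZ.…, stop: μZ.…}}
@3 select ok  ✓  residual = offer{stop: μZ.…, data: μZ.…, done: end}
@4 offer done  ✓  residual = end
trace exhausted — no violation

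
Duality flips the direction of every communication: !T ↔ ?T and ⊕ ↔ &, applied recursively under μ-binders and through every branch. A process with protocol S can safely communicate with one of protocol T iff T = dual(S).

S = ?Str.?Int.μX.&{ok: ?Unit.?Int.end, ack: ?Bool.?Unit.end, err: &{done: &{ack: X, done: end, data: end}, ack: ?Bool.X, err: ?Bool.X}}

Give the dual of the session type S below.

!Str.!Int.μX.⊕{ok: !Unit.!Int.end, ack: !Bool.!Unit.end, err: ⊕{done: ⊕{ack: X, done: end, data: end}, ack: !Bool.X, err: !Bool.X}}

?Str = !Str
  ?Int = !Int
    μX = μX  (rec unchanged)
      &{ok,ack,err} = ⊕{ok,ack,err}  (external→internal)
        • ok:
          ?Unit = !Unit
            ?Int = !Int
              end self-dual
        • ack:
          ?Bool = !Bool
            ?Unit = !Unit
              end self-dual
        • err:
          &{done,ack,err} = ⊕{done,ack,err}  (external→internal)
            • done:
              &{ack,done,data} = ⊕{ack,done,data}  (external→internal)
                • ack:
                  X self-dual
                • done:
                  end self-dual
                • data:
                  end self-dual
            • ack:
              ?Bool = !Bool
                X self-dual
            • err:
              ?Bool = !Bool
                X self-dual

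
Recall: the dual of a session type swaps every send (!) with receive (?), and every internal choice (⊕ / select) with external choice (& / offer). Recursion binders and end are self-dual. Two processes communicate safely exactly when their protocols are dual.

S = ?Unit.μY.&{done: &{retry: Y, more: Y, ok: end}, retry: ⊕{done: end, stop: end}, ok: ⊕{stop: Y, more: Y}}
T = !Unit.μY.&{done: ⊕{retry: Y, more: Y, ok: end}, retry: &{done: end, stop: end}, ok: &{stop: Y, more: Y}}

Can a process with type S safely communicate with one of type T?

?Unit vs !Unit  ✓
  μY vs μY  ✓ (rec unchanged)
    &{done,retry,ok} vs &{done,retry,ok}  ✗ choice polarity not flipped — not dual

NO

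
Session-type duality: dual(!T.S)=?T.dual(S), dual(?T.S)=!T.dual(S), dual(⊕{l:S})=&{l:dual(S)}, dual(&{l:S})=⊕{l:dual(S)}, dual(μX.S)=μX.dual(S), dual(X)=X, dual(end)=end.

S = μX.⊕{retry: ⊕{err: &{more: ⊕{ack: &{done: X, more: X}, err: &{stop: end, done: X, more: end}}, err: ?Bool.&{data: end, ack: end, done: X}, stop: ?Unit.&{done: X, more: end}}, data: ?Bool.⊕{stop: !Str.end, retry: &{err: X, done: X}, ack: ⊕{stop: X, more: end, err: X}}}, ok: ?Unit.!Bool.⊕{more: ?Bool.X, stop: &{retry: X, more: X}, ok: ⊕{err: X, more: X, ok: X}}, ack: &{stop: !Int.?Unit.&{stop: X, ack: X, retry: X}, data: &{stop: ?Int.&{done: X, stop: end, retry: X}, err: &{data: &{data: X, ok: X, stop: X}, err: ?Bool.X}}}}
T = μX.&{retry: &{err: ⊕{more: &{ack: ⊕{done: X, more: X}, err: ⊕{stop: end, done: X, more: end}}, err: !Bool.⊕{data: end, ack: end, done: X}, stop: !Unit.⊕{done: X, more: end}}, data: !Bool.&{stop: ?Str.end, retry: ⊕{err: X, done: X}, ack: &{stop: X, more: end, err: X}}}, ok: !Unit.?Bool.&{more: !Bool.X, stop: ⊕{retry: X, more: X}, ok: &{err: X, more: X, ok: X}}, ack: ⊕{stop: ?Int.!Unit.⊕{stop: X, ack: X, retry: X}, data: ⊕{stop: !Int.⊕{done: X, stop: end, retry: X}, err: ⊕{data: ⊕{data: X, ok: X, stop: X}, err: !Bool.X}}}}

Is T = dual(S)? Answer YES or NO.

YES

μX | μX  ✓ (binder kept)
  ⊕{retry,ok,ack} | &{retry,ok,ack}  ✓ same labels
    case retry:
      ⊕{err,data} | &{err,data}  ✓ same labels
        case err:
          &{more,err,stop} | ⊕{more,err,stop}  ✓ same labels
            case more:
              ⊕{ack,err} | &{ack,err}  ✓ same labels
                case ack:
                  &{done,more} | ⊕{done,more}  ✓ same labels
                    case done:
                      X | X  ✓
                    case more:
                      X | X  ✓
                case err:
                  &{stop,done,more} | ⊕{stop,done,more}  ✓ same labels
                    case stop:
                      end | end  ✓
                    case done:
                      X | X  ✓
                    case more:
                      end | end  ✓
            case err:
              ?Bool | !Bool  ✓
                &{data,ack,done} | ⊕{data,ack,done}  ✓ same labels
                  case data:
                    end | end  ✓
                  case ack:
                    end | end  ✓
                  case done:
                    X | X  ✓
            case stop:
              ?Unit | !Unit  ✓
                &{done,more} | ⊕{done,more}  ✓ same labels
                  case done:
                    X | X  ✓
                  case more:
                    end | end  ✓
        case data:
          ?Bool | !Bool  ✓
            ⊕{stop,retry,ack} | &{stop,retry,ack}  ✓ same labels
              case stop:
                !Str | ?Str  ✓
                  end | end  ✓
              case retry:
                &{err,done} | ⊕{err,done}  ✓ same labels
                  case err:
                    X | X  ✓
                  case done:
                    X | X  ✓
              case ack:
                ⊕{stop,more,err} | &{stop,more,err}  ✓ same labels
                  case stop:
                    X | X  ✓
                  case more:
                    end | end  ✓
                  case err:
                    X | X  ✓
    case ok:
      ?Unit | !Unit  ✓
        !Bool | ?Bool  ✓
          ⊕{more,stop,ok} | &{more,stop,ok}  ✓ same labels
            case more:
              ?Bool | !Bool  ✓
                X | X  ✓
            case stop:
              &{retry,more} | ⊕{retry,more}  ✓ same labels
                case retry:
                  X | X  ✓
                case more:
                  X | X  ✓
            case ok:
              ⊕{err,more,ok} | &{err,more,ok}  ✓ same labels
                case err:
                  X | X  ✓
                case more:
                  X | X  ✓
                case ok:
                  X | X  ✓
    case ack:
      &{stop,data} | ⊕{stop,data}  ✓ same labels
        case stop:
          !Int | ?Int  ✓
            ?Unit | !Unit  ✓
              &{stop,ack,retry} | ⊕{stop,ack,retry}  ✓ same labels
                case stop:
                  X | X  ✓
                case ack:
                  X | X  ✓
                case retry:
                  X | X  ✓
        case data:
          &{stop,err} | ⊕{stop,err}  ✓ same labels
            case stop:
              ?Int | !Int  ✓
                &{done,stop,retry} | ⊕{done,stop,retry}  ✓ same labels
                  case done:
                    X | X  ✓
                  case stop:
                    end | end  ✓
                  case retry:
                    X | X  ✓
            case err:
              &{data,err} | ⊕{data,err}  ✓ same labels
                case data:
                  &{data,ok,stop} | ⊕{data,ok,stop}  ✓ same labels
                    case data:
                      X | X  ✓
                    case ok:
                      X | X  ✓
                    case stop:
                      X | X  ✓
                case err:
                  ?Bool | !Bool  ✓
                    X | X  ✓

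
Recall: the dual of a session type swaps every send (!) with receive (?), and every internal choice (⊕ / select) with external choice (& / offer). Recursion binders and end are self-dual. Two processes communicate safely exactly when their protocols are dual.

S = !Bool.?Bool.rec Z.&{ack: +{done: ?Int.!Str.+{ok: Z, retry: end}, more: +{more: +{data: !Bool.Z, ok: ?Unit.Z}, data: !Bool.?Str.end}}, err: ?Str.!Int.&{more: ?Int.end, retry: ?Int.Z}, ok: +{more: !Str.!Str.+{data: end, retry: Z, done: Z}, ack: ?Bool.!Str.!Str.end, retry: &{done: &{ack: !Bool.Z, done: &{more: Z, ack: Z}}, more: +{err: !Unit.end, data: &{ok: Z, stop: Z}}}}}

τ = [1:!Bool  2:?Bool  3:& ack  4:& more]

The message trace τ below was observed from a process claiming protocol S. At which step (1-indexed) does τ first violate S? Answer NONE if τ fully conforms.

4

@1 !Bool  ok  residual = ?Bool.rec Z.…
@2 ?Bool  ok  residual = rec Z.…
@3 & ack  ok  residual = +{done: ?Int.!Str.+{ok: rec Z.…, retry: end}, more: +{more: +{data: !Bool.rec Z.…, ok: ?Unit.rec Z.…}, data: !Bool.?Str.end}}
@4 got & more, protocol expects + done or + more  ✗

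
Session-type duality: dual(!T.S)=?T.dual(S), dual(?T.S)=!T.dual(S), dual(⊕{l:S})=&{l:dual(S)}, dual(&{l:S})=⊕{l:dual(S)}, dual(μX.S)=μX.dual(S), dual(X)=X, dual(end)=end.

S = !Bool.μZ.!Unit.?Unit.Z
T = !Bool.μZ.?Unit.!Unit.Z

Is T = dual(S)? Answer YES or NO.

NO

!Bool vs !Bool  ✗ same direction on both sides — not dual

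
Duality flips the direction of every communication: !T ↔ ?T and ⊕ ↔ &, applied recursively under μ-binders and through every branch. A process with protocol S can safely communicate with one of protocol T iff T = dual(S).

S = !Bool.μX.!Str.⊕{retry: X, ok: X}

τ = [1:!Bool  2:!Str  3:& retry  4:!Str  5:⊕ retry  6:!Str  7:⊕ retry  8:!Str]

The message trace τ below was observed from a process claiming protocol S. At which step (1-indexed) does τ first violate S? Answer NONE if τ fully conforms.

[1] !Bool  ✓  cont: μX.…
[2] !Str  ✓  cont: ⊕{retry: μX.…, ok: μX.…}
[3] got & retry, protocol expects ⊕ retry or ⊕ ok  ✗

3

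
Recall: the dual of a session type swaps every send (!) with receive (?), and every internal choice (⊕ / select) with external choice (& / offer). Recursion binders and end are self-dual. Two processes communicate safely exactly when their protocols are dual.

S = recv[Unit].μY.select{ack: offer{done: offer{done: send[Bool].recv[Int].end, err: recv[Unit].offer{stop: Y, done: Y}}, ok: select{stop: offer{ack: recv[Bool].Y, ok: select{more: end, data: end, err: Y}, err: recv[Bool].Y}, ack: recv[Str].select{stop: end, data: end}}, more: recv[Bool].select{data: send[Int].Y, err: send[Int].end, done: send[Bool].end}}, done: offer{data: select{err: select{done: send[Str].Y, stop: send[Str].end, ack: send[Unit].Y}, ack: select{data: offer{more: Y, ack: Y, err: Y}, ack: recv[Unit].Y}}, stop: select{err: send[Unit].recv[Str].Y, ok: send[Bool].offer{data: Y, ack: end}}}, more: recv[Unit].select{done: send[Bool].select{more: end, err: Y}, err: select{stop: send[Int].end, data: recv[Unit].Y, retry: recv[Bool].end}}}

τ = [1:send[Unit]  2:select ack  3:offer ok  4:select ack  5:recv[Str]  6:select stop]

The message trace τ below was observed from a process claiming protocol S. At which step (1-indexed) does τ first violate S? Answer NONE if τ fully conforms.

step 1: got send[Unit], protocol expects recv[Unit]  ✗

1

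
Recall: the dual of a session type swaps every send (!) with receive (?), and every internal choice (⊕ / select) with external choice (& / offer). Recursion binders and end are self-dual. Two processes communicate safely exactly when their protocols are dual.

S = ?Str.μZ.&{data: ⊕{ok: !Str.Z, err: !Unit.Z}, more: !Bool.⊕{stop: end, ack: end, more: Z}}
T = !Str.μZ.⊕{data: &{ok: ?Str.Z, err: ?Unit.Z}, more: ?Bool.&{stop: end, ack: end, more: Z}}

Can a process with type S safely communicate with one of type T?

?Str vs !Str  match
  μZ vs μZ  match (μ self-dual)
    &{data,more} vs ⊕{data,more}  match label sets agree
      • data:
        ⊕{ok,err} vs &{ok,err}  match label sets agree
          • ok:
            !Str vs ?Str  match
              Z vs Z  match
          • err:
            !Unit vs ?Unit  match
              Z vs Z  match
      • more:
        !Bool vs ?Bool  match
          ⊕{stop,ack,more} vs &{stop,ack,more}  match label sets agree
            • stop:
              end vs end  match
            • ack:
              end vs end  match
            • more:
              Z vs Z  match

YES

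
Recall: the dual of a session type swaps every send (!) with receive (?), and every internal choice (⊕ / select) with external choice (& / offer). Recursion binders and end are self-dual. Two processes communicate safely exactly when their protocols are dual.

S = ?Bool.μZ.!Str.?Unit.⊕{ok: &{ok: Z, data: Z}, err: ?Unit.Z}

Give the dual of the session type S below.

!Bool.μZ.?Str.!Unit.&{ok: ⊕{ok: Z, data: Z}, err: !Unit.Z}

?Bool ↦ !Bool
  μZ ↦ μZ  (rec unchanged)
    !Str ↦ ?Str
      ?Unit ↦ !Unit
        ⊕{ok,err} ↦ &{ok,err}  (⊕→&)
          [ok]
            &{ok,data} ↦ ⊕{ok,data}  (&→⊕)
              [ok]
                Z ↦ Z
              [data]
                Z ↦ Z
          [err]
            ?Unit ↦ !Unit
              Z ↦ Z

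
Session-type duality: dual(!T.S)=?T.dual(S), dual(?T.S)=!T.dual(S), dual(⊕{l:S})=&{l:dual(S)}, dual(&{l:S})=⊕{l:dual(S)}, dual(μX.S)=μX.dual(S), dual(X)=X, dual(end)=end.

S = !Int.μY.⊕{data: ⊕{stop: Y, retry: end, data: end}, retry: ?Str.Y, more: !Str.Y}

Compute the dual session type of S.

?Int.μY.&{data: &{stop: Y, retry: end, data: end}, retry: !Str.Y, more: ?Str.Y}

!Int → ?Int
  μY → μY  (μ self-dual)
    ⊕{data,retry,more} → &{data,retry,more}  (internal→external)
      • data:
        ⊕{stop,retry,data} → &{stop,retry,data}  (internal→external)
          • stop:
            Y ↦ Y
          • retry:
            end ↦ end
          • data:
            end ↦ end
      • retry:
        ?Str → !Str
          Y ↦ Y
      • more:
        !Str → ?Str
          Y ↦ Y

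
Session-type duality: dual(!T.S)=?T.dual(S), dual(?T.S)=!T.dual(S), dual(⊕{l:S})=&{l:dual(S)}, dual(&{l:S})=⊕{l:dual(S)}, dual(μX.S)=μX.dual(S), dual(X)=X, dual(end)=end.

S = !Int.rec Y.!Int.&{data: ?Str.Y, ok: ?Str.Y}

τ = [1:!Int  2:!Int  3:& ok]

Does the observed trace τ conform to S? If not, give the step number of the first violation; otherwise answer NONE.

NONE

@1 !Int  ✓  residual = rec Y.…
@2 !Int  ✓  residual = &{data: ?Str.rec Y.…, ok: ?Str.rec Y.…}
@3 & ok  ✓  residual = ?Str.rec Y.…
trace exhausted — no violation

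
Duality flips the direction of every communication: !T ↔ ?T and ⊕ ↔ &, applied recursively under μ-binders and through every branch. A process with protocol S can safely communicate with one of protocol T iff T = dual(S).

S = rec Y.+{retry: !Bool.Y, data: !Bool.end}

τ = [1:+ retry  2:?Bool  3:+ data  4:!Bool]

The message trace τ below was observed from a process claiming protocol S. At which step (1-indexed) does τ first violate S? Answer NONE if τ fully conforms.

2

[1] + retry  ✓  residual = !Bool.rec Y.…
[2] got ?Bool, protocol expects !Bool  ✗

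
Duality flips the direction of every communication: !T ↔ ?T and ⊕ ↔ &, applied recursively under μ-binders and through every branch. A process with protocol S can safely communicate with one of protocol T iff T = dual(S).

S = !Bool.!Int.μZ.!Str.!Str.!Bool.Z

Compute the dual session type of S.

?Bool.?Int.μZ.?Str.?Str.?Bool.Z

!Bool = ?Bool
  !Int = ?Int
    μZ = μZ  (μ self-dual)
      !Str = ?Str
        !Str = ?Str
          !Bool = ?Bool
            Z ↦ Z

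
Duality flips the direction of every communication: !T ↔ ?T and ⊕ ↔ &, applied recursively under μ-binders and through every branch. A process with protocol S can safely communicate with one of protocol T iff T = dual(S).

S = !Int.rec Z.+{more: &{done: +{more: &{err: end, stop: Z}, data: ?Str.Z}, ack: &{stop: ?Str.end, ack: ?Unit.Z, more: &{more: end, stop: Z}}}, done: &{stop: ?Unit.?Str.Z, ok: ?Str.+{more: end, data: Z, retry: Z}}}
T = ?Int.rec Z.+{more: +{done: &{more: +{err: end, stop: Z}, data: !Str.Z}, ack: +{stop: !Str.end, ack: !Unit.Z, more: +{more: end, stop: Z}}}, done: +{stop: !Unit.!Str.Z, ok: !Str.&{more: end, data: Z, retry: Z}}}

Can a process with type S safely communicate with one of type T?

!Int ‖ ?Int  ✓
  rec Z ‖ rec Z  ✓ (μ self-dual)
    +{more,done} ‖ +{more,done}  ✗ choice polarity not flipped — not dual

NO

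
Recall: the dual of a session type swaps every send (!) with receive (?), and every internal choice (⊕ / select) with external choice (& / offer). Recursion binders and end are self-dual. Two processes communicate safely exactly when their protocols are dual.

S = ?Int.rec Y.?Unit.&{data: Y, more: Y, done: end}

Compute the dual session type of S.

!Int.rec Y.!Unit.+{data: Y, more: Y, done: end}

?Int ↦ !Int
  rec Y ↦ rec Y  (μ self-dual)
    ?Unit ↦ !Unit
      &{data,more,done} ↦ +{data,more,done}  (&→⊕)
        • data:
          Y ↦ Y
        • more:
          Y ↦ Y
        • done:
          end ↦ end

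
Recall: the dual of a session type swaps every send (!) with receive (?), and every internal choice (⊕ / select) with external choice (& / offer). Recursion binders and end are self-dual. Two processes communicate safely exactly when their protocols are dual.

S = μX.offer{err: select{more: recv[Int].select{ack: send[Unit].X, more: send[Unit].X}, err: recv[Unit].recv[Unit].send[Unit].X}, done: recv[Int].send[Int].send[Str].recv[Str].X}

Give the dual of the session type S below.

μX.select{err: offer{more: send[Int].offer{ack: recv[Unit].X, more: recv[Unit].X}, err: send[Unit].send[Unit].recv[Unit].X}, done: send[Int].recv[Int].recv[Str].send[Str].X}

μX = μX  (μ self-dual)
  offer{err,done} = select{err,done}  (offer→select)
    case err:
      select{more,err} = offer{more,err}  (⊕→&)
        case more:
          recv[Int] = send[Int]
            select{ack,more} = offer{ack,more}  (⊕→&)
              case ack:
                send[Unit] = recv[Unit]
                  X self-dual
              case more:
                send[Unit] = recv[Unit]
                  X self-dual
        case err:
          recv[Unit] = send[Unit]
            recv[Unit] = send[Unit]
              send[Unit] = recv[Unit]
                X self-dual
    case done:
      recv[Int] = send[Int]
        send[Int] = recv[Int]
          send[Str] = recv[Str]
            recv[Str] = send[Str]
              X self-dual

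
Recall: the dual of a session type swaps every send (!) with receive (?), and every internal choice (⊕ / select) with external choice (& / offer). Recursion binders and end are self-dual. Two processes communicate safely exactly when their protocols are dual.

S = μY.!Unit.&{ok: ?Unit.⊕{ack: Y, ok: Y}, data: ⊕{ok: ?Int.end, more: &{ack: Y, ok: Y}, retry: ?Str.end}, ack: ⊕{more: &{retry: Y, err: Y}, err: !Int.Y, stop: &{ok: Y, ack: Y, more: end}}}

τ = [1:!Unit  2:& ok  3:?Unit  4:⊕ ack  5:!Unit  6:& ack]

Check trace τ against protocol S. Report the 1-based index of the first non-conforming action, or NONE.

NONE

[1] !Unit  match  now at &{ok: ?Unit.⊕{ack: μY.…, ok: μY.…}, data: ⊕{ok: ?Int.end, more: &{ack: μY.…, ok: μY.…}, retry: ?Str.end}, ack: ⊕{more: &{retry: μY.…, err: μY.…}, err: !Int.μY.…, stop: &{ok: μY.…, ack: μY.…, more: end}}}
[2] & ok  match  now at ?Unit.⊕{ack: μY.…, ok: μY.…}
[3] ?Unit  match  now at ⊕{ack: μY.…, ok: μY.…}
[4] ⊕ ack  match  now at μY.…
[5] !Unit  match  now at &{ok: ?Unit.⊕{ack: μY.…, ok: μY.…}, data: ⊕{ok: ?Int.end, more: &{ack: μY.…, ok: μY.…}, retry: ?Str.end}, ack: ⊕{more: &{retry: μY.…, err: μY.…}, err: !Int.μY.…, stop: &{ok: μY.…, ack: μY.…, more: end}}}
[6] & ack  match  now at ⊕{more: &{retry: μY.…, err: μY.…}, err: !Int.μY.…, stop: &{ok: μY.…, ack: μY.…, more: end}}
all 6 steps conform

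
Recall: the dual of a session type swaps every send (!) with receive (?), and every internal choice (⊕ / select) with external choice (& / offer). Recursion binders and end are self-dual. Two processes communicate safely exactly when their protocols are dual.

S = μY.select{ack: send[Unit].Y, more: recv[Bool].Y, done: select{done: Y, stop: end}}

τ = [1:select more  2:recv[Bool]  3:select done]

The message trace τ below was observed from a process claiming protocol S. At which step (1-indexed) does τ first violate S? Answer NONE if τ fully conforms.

NONE

@1 select more  ✓  now at recv[Bool].μY.…
@2 recv[Bool]  ✓  now at μY.…
@3 select done  ✓  now at select{done: μY.…, stop: end}
τ conforms to S (length 3)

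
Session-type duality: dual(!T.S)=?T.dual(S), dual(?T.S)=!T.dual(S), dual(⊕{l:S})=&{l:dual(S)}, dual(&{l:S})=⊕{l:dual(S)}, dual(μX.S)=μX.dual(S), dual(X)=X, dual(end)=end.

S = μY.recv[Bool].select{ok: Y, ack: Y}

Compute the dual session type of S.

μY = μY  (rec unchanged)
  recv[Bool] = send[Bool]
    select{ok,ack} = offer{ok,ack}  (select→offer)
      • ok:
        dual(Y) = Y
      • ack:
        dual(Y) = Y

μY.send[Bool].offer{ok: Y, ack: Y}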